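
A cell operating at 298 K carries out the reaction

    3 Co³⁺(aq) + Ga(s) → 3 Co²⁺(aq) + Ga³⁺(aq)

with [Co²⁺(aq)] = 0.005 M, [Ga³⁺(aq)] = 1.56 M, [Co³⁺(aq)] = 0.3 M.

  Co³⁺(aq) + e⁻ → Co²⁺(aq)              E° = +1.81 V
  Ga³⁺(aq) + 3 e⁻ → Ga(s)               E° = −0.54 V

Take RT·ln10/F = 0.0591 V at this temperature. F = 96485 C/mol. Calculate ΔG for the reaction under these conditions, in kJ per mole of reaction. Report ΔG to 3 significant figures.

−710 kJ/mol

With Co³⁺/Co²⁺ reduced at the cathode, E°cell = +1.81 − (−0.54) = +2.35 V and n = 3.
The reaction quotient is ([Co²⁺(aq)]^3·[Ga³⁺(aq)]) / [Co³⁺(aq)]^3 = 7.22×10^−6; by Nernst, E = +2.35 − (0.0591/3)(−5.141) = +2.4513 V.
ΔG = −nFE = −(3)(96485)(+2.4513) J/mol = −710 kJ/mol.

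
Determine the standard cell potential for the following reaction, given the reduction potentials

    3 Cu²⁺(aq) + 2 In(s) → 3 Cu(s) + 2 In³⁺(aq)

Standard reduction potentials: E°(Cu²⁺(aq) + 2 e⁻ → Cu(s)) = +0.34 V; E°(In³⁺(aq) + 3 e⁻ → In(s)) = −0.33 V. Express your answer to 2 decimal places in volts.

+0.67 V

In the reaction as written, Cu²⁺(aq) is reduced (cathode) and In³⁺(aq) is produced by oxidation at the anode.
E°cell = E°(cathode) − E°(anode) = +0.34 − (−0.33) = +0.67 V.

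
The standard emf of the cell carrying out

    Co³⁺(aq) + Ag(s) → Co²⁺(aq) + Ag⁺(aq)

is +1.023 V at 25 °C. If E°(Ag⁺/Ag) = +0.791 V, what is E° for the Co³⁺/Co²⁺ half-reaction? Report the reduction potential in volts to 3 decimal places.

+1.814 V

In the reaction as written the Co³⁺/Co²⁺ couple is reduced (cathode) and Ag⁺/Ag is oxidized (anode), so E°cell = E°(Co³⁺/Co²⁺) − E°(Ag⁺/Ag).
E°(Co³⁺/Co²⁺) = E°cell + E°(anode) = +1.023 + (+0.791) = +1.814 V.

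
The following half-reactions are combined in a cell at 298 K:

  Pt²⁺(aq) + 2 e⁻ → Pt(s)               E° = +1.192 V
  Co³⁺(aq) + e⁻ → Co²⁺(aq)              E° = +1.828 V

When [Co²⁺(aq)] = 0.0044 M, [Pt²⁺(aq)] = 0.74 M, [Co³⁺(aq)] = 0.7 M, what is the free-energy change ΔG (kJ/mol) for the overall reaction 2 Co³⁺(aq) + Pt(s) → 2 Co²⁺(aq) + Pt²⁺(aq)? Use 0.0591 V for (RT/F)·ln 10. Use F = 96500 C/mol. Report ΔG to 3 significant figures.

E°cell = +1.828 − (+1.192) = +0.636 V; the balanced reaction transfers n = 2 electrons.
Q = ([Co²⁺(aq)]^2·[Pt²⁺(aq)]) / [Co³⁺(aq)]^2 = 2.92×10^−5, so log Q = −4.534 and E = +0.636 − (0.0591/2)(−4.534) = +0.7700 V.
Then ΔG = −nFE = −2 × 96500 × +0.7700 J/mol = −149 kJ/mol.

−149 kJ/mol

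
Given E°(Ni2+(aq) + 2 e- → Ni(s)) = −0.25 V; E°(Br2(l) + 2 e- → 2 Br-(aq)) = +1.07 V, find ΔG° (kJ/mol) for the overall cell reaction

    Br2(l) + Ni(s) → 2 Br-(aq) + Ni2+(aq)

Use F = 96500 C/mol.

In the reaction as written Br2(l) is reduced, so the Br₂/Br⁻ couple is the cathode and Ni²⁺/Ni is the anode.
E°cell = +1.07 − (−0.25) = +1.32 V; balancing electrons gives n = 2.
ΔG° = −nFE°cell = −(2)(96500)(+1.32) J/mol = −255 kJ/mol.

−255 kJ/mol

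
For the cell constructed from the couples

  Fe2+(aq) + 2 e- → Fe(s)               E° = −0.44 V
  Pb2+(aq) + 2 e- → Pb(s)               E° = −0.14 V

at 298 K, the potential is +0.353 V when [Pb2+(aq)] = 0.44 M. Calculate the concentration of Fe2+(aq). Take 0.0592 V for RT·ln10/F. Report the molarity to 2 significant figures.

0.0071 M

The Pb²⁺/Pb couple has the larger reduction potential, so it is the cathode: E°cell = −0.14 − (−0.44) = +0.30 V and n = 2.
Rearranging E = E° − (0.0592/n)·log Q gives log Q = 2(+0.30 − (+0.353))/0.0592 = −1.791.
The balanced reaction is Pb2+(aq) + Fe(s) → Pb(s) + Fe2+(aq), so Q = [Fe2+(aq)] / [Pb2+(aq)].
Isolating [Fe2+(aq)] in Q = 10^{−1.791} yields log [Fe2+(aq)] = −2.148, i.e. 0.0071 M.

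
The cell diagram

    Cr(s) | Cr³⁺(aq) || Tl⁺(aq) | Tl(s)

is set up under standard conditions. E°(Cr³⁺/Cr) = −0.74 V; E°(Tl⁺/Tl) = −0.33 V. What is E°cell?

+0.41 V

By convention the left-hand electrode in cell notation is the anode (oxidation) and the right-hand electrode is the cathode (reduction).
E°cell = E°(right) − E°(left) = −0.33 − (−0.74) = +0.41 V.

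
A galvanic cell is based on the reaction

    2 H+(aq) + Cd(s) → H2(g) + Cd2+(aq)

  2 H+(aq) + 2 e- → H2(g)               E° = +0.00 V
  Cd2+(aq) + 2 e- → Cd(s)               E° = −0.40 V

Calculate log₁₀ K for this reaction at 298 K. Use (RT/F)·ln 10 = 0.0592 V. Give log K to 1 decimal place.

log K = 13.5

The 2H⁺/H₂ couple is reduced (cathode); E°cell = +0.00 − (−0.40) = +0.40 V with n = 2.
At equilibrium E = 0, so log K = nE°cell / 0.0592 = (2)(+0.40) / 0.0592 = 13.5.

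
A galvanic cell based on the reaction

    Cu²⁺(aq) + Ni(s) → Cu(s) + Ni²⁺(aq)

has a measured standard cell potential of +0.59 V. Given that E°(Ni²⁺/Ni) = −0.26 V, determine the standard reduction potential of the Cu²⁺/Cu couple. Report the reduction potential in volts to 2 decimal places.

+0.33 V

In the reaction as written the Cu²⁺/Cu couple is reduced (cathode) and Ni²⁺/Ni is oxidized (anode), so E°cell = E°(Cu²⁺/Cu) − E°(Ni²⁺/Ni).
E°(Cu²⁺/Cu) = E°cell + E°(anode) = +0.59 + (−0.26) = +0.33 V.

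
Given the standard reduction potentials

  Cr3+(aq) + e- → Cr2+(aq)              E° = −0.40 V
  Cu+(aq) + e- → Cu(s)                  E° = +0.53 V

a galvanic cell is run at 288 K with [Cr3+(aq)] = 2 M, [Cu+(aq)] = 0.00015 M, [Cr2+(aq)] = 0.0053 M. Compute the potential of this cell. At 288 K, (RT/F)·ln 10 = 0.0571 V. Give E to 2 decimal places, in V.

The Cu⁺/Cu couple has the more positive E°, so it is the cathode; Cr³⁺/Cr²⁺ is the anode.
The standard potential is +0.53 − (−0.40) = +0.93 V and the balanced reaction transfers n = 1 electron.
For the overall reaction Cu+(aq) + Cr2+(aq) → Cu(s) + Cr3+(aq), Q = [Cr3+(aq)] / ([Cu+(aq)]·[Cr2+(aq)]) = 2.52×10^6, giving log Q = 6.401.
By the Nernst equation, E = +0.93 − (0.0571/1)·(6.401) = +0.56 V.

+0.56 V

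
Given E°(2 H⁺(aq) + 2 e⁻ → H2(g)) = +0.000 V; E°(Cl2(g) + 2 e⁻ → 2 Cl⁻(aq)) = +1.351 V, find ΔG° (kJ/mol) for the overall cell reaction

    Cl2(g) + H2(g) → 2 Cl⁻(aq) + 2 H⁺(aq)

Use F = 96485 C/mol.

In the reaction as written Cl2(g) is reduced, so the Cl₂/Cl⁻ couple is the cathode and 2H⁺/H₂ is the anode.
E°cell = +1.351 − (+0.000) = +1.351 V; balancing electrons gives n = 2.
ΔG° = −nFE°cell = −(2)(96485)(+1.351) J/mol = −261 kJ/mol.

−261 kJ/mol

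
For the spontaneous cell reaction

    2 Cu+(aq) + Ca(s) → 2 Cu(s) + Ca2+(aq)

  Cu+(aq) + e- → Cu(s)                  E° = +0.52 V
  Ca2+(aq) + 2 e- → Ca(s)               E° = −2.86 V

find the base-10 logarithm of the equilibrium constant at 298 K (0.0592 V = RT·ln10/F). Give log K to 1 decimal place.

log K = 114.2

The Cu⁺/Cu couple is reduced (cathode); E°cell = +0.52 − (−2.86) = +3.38 V with n = 2.
At equilibrium E = 0, so log K = nE°cell / 0.0592 = (2)(+3.38) / 0.0592 = 114.2.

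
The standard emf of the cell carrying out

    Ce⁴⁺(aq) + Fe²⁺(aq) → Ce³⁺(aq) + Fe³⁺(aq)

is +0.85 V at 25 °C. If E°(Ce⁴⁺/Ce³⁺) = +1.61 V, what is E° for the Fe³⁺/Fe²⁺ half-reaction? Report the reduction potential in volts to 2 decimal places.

In the reaction as written the Ce⁴⁺/Ce³⁺ couple is reduced (cathode) and Fe³⁺/Fe²⁺ is oxidized (anode), so E°cell = E°(Ce⁴⁺/Ce³⁺) − E°(Fe³⁺/Fe²⁺).
E°(Fe³⁺/Fe²⁺) = E°(cathode) − E°cell = +1.61 − (+0.85) = +0.76 V.

+0.76 V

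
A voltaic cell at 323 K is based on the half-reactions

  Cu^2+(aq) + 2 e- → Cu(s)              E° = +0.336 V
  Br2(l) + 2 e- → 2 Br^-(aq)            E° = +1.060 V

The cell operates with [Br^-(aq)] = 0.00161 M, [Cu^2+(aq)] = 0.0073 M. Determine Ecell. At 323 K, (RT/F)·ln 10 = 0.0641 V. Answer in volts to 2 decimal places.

The Br₂/Br⁻ couple has the more positive E°, so it is the cathode; Cu²⁺/Cu is the anode.
The standard potential is +1.060 − (+0.336) = +0.724 V and the balanced reaction transfers n = 2 electrons.
For the overall reaction Br2(l) + Cu(s) → 2 Br^-(aq) + Cu^2+(aq), Q = [Br^-(aq)]^2·[Cu^2+(aq)] = 1.89×10^−8, giving log Q = −7.723.
E = E° − (0.0641/n)·log Q = +0.724 − (0.0641/2)(−7.723) = +0.97 V.

+0.97 V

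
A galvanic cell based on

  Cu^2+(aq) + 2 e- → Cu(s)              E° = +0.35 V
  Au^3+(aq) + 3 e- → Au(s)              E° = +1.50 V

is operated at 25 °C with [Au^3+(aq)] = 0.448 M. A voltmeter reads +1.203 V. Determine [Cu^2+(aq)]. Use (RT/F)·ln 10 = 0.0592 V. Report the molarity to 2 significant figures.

With Au³⁺/Au at the cathode and Cu²⁺/Cu at the anode, E°cell = +1.50 − (+0.35) = +1.15 V (n = 6).
Since E = E° − (0.0592/n)·log Q, log Q = n(E° − E)/0.0592 = −5.372.
The balanced reaction is 2 Au^3+(aq) + 3 Cu(s) → 2 Au(s) + 3 Cu^2+(aq), so Q = [Cu^2+(aq)]^3 / [Au^3+(aq)]^2.
Isolating [Cu^2+(aq)] in Q = 10^{−5.372} yields log [Cu^2+(aq)] = −2.023, i.e. 0.0095 M.

0.0095 M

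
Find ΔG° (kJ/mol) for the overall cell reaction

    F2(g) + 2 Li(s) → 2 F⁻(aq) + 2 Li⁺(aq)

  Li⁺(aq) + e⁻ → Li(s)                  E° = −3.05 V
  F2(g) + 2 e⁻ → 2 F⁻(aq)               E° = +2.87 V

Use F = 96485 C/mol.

−1142 kJ/mol

In the reaction as written F2(g) is reduced, so the F₂/F⁻ couple is the cathode and Li⁺/Li is the anode.
E°cell = +2.87 − (−3.05) = +5.92 V; balancing electrons gives n = 2.
ΔG° = −nFE°cell = −(2)(96485)(+5.92) J/mol = −1142 kJ/mol.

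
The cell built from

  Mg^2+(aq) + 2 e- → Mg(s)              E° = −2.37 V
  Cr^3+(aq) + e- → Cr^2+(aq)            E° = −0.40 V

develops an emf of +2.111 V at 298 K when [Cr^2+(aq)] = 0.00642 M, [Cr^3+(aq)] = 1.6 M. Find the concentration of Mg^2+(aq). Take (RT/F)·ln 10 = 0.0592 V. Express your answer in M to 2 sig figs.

1.1 M

With Cr³⁺/Cr²⁺ at the cathode and Mg²⁺/Mg at the anode, E°cell = −0.40 − (−2.37) = +1.97 V (n = 2).
Rearranging E = E° − (0.0592/n)·log Q gives log Q = 2(+1.97 − (+2.111))/0.0592 = −4.764.
The balanced reaction is 2 Cr^3+(aq) + Mg(s) → 2 Cr^2+(aq) + Mg^2+(aq), so Q = ([Cr^2+(aq)]^2·[Mg^2+(aq)]) / [Cr^3+(aq)]^2.
Substituting the known concentrations and solving, log [Mg^2+(aq)] = 0.029 and [Mg^2+(aq)] = 1.1 M.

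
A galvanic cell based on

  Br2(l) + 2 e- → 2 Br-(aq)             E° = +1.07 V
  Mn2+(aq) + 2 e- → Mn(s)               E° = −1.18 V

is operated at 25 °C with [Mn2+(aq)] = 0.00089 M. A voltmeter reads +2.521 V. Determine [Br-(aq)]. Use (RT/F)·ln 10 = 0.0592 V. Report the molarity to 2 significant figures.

Br₂/Br⁻ is the cathode (higher E°); E°cell = +1.07 − (−1.18) = +2.25 V with n = 2.
From the Nernst equation, log Q = n(E° − E)/0.0592 = 2·(+2.25 − (+2.521))/0.0592 = −9.155.
Balancing electrons gives Br2(l) + Mn(s) → 2 Br-(aq) + Mn2+(aq); thus Q = [Br-(aq)]^2·[Mn2+(aq)].
Solving for the unknown gives log [Br-(aq)] = −3.052, so [Br-(aq)] ≈ 0.00089 M.

0.00089 M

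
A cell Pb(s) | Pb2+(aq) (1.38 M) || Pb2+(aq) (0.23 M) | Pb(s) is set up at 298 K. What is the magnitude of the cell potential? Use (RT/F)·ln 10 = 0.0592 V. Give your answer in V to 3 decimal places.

For a concentration cell E°cell = 0, since both electrodes use the same couple.
The compartment with the higher Pb2+(aq) concentration (1.38 M) acts as the cathode; ions are reduced there and produced at the dilute (0.23 M) anode.
With n = 2, Ecell = −(0.0592/2)·log([dilute]/[conc]) = −(0.0592/2)·log(0.23/1.38) = +0.023 V.

0.023 V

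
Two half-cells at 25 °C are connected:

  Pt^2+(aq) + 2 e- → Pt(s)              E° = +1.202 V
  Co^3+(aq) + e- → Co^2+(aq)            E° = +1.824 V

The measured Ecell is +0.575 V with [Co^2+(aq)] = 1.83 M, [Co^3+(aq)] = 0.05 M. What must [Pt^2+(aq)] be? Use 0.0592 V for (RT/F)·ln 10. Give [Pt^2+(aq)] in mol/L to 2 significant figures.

With Co³⁺/Co²⁺ at the cathode and Pt²⁺/Pt at the anode, E°cell = +1.824 − (+1.202) = +0.622 V (n = 2).
Rearranging E = E° − (0.0592/n)·log Q gives log Q = 2(+0.622 − (+0.575))/0.0592 = 1.588.
For 2 Co^3+(aq) + Pt(s) → 2 Co^2+(aq) + Pt^2+(aq), the reaction quotient is Q = ([Co^2+(aq)]^2·[Pt^2+(aq)]) / [Co^3+(aq)]^2.
Solving for the unknown gives log [Pt^2+(aq)] = −1.539, so [Pt^2+(aq)] ≈ 0.029 M.

0.029 M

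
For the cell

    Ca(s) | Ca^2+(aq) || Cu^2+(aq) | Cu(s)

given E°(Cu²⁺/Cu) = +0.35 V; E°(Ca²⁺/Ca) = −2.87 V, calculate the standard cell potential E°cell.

By convention the left-hand electrode in cell notation is the anode (oxidation) and the right-hand electrode is the cathode (reduction).
E°cell = E°(right) − E°(left) = +0.35 − (−2.87) = +3.22 V.

+3.22 V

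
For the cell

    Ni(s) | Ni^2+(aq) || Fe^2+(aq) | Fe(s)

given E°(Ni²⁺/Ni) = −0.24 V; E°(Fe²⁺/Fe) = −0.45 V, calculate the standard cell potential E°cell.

By convention the left-hand electrode in cell notation is the anode (oxidation) and the right-hand electrode is the cathode (reduction).
E°cell = E°(right) − E°(left) = −0.45 − (−0.24) = −0.21 V.
The negative sign shows that, as written, the cell would require an external voltage to drive the reaction.

−0.21 V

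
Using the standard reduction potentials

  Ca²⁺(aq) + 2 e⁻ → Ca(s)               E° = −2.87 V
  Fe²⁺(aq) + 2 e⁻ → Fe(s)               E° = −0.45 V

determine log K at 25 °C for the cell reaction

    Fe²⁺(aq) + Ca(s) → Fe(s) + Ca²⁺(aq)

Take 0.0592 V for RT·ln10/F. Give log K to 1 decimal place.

log K = 81.8

The Fe²⁺/Fe couple is reduced (cathode); E°cell = −0.45 − (−2.87) = +2.42 V with n = 2.
At equilibrium E = 0, so log K = nE°cell / 0.0592 = (2)(+2.42) / 0.0592 = 81.8.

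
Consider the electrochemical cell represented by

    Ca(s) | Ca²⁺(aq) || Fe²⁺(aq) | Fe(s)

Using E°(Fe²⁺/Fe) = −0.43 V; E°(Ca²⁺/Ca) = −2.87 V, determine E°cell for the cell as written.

+2.44 V

By convention the left-hand electrode in cell notation is the anode (oxidation) and the right-hand electrode is the cathode (reduction).
E°cell = E°(right) − E°(left) = −0.43 − (−2.87) = +2.44 V.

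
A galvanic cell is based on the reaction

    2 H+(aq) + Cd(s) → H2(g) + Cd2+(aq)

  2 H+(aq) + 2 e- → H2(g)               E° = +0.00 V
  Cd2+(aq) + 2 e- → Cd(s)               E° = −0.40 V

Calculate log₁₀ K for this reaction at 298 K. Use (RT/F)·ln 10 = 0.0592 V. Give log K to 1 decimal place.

log K = 13.5

The 2H⁺/H₂ couple is reduced (cathode); E°cell = +0.00 − (−0.40) = +0.40 V with n = 2.
At equilibrium E = 0, so log K = nE°cell / 0.0592 = (2)(+0.40) / 0.0592 = 13.5.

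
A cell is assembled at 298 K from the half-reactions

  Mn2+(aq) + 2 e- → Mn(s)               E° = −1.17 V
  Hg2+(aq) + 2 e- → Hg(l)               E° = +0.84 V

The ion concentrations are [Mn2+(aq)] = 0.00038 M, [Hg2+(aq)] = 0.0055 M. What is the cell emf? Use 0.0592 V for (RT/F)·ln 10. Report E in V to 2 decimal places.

+2.04 V

The Hg²⁺/Hg couple has the more positive E°, so it is the cathode; Mn²⁺/Mn is the anode.
E°cell = +0.84 − (−1.17) = +2.01 V, with n = 2 electrons transferred.
For the overall reaction Hg2+(aq) + Mn(s) → Hg(l) + Mn2+(aq), Q = [Mn2+(aq)] / [Hg2+(aq)] = 0.0691, giving log Q = −1.161.
E = E° − (0.0592/n)·log Q = +2.01 − (0.0592/2)(−1.161) = +2.04 V.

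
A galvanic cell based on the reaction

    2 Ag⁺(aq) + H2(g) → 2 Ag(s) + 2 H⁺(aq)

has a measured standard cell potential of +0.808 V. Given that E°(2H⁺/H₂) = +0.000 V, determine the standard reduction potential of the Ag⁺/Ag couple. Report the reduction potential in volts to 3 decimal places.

+0.808 V

In the reaction as written the Ag⁺/Ag couple is reduced (cathode) and 2H⁺/H₂ is oxidized (anode), so E°cell = E°(Ag⁺/Ag) − E°(2H⁺/H₂).
E°(Ag⁺/Ag) = E°cell + E°(anode) = +0.808 + (+0.000) = +0.808 V.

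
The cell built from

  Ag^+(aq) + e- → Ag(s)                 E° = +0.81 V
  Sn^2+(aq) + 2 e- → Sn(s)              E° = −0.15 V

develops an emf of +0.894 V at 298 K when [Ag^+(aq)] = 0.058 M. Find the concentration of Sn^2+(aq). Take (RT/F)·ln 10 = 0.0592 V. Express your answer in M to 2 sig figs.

0.57 M

The Ag⁺/Ag couple has the larger reduction potential, so it is the cathode: E°cell = +0.81 − (−0.15) = +0.96 V and n = 2.
From the Nernst equation, log Q = n(E° − E)/0.0592 = 2·(+0.96 − (+0.894))/0.0592 = 2.230.
For 2 Ag^+(aq) + Sn(s) → 2 Ag(s) + Sn^2+(aq), the reaction quotient is Q = [Sn^2+(aq)] / [Ag^+(aq)]^2.
Substituting the known concentrations and solving, log [Sn^2+(aq)] = −0.243 and [Sn^2+(aq)] = 0.57 M.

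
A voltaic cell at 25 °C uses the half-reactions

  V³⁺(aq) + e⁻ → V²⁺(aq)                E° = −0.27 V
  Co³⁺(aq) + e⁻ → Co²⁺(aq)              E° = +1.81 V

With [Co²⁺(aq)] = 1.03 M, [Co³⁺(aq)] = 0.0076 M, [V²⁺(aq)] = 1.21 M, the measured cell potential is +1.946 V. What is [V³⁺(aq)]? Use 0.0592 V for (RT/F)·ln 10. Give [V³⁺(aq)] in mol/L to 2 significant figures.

1.6 M

With Co³⁺/Co²⁺ at the cathode and V³⁺/V²⁺ at the anode, E°cell = +1.81 − (−0.27) = +2.08 V (n = 1).
From the Nernst equation, log Q = n(E° − E)/0.0592 = 1·(+2.08 − (+1.946))/0.0592 = 2.264.
Balancing electrons gives Co³⁺(aq) + V²⁺(aq) → Co²⁺(aq) + V³⁺(aq); thus Q = ([Co²⁺(aq)]·[V³⁺(aq)]) / ([Co³⁺(aq)]·[V²⁺(aq)]).
Solving for the unknown gives log [V³⁺(aq)] = 0.215, so [V³⁺(aq)] ≈ 1.6 M.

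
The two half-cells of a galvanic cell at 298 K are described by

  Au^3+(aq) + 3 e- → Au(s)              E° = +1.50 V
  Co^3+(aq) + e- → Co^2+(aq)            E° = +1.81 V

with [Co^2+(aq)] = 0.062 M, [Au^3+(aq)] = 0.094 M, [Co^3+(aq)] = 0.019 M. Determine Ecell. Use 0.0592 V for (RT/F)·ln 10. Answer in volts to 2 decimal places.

Since E°(Co³⁺/Co²⁺) > E°(Au³⁺/Au), Co³⁺/Co²⁺ serves as the cathode.
E°cell = E°cat − E°an = +1.81 − (+1.50) = +0.31 V; n = 3.
Balancing gives 3 Co^3+(aq) + Au(s) → 3 Co^2+(aq) + Au^3+(aq); hence Q = ([Co^2+(aq)]^3·[Au^3+(aq)]) / [Co^3+(aq)]^3 = 3.27 (log Q = 0.514).
E = E° − (0.0592/n)·log Q = +0.31 − (0.0592/3)(0.514) = +0.30 V.

+0.30 V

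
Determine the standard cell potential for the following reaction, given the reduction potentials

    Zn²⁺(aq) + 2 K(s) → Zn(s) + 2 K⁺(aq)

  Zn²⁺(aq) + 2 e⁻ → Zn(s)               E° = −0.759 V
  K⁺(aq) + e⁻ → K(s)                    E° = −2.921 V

In the reaction as written, Zn²⁺(aq) is reduced (cathode) and K⁺(aq) is produced by oxidation at the anode.
E°cell = E°(cathode) − E°(anode) = −0.759 − (−2.921) = +2.162 V.

+2.162 V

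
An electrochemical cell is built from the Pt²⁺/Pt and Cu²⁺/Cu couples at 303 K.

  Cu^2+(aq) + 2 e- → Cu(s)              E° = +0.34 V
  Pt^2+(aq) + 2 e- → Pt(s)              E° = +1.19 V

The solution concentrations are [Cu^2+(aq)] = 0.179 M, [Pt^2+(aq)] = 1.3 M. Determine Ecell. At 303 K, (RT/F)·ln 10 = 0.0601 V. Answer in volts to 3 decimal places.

Pt²⁺/Pt is reduced (cathode, E° = +1.19 V) and Cu²⁺/Cu is oxidized (anode).
E°cell = E°cat − E°an = +1.19 − (+0.34) = +0.85 V; n = 2.
Balancing gives Pt^2+(aq) + Cu(s) → Pt(s) + Cu^2+(aq); hence Q = [Cu^2+(aq)] / [Pt^2+(aq)] = 0.138 (log Q = −0.861).
Applying E = E° − (RT ln10/nF)·log Q gives +0.85 − (0.0601/2)(−0.861) = +0.876 V.

+0.876 V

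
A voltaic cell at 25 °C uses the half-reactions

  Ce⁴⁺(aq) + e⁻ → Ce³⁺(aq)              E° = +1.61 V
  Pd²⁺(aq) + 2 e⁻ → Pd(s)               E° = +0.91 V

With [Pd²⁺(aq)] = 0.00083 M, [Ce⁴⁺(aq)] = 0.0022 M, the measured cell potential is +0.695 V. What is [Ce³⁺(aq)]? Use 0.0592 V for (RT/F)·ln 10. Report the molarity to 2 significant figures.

0.093 M

With Ce⁴⁺/Ce³⁺ at the cathode and Pd²⁺/Pd at the anode, E°cell = +1.61 − (+0.91) = +0.70 V (n = 2).
From the Nernst equation, log Q = n(E° − E)/0.0592 = 2·(+0.70 − (+0.695))/0.0592 = 0.169.
For 2 Ce⁴⁺(aq) + Pd(s) → 2 Ce³⁺(aq) + Pd²⁺(aq), the reaction quotient is Q = ([Ce³⁺(aq)]^2·[Pd²⁺(aq)]) / [Ce⁴⁺(aq)]^2.
Isolating [Ce³⁺(aq)] in Q = 10^{0.169} yields log [Ce³⁺(aq)] = −1.033, i.e. 0.093 M.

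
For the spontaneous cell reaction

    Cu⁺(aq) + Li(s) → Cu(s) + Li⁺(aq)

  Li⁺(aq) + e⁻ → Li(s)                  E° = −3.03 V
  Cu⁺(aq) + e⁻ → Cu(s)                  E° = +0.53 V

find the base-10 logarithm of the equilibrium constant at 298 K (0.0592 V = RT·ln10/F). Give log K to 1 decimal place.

log K = 60.1

The Cu⁺/Cu couple is reduced (cathode); E°cell = +0.53 − (−3.03) = +3.56 V with n = 1.
At equilibrium E = 0, so log K = nE°cell / 0.0592 = (1)(+3.56) / 0.0592 = 60.1.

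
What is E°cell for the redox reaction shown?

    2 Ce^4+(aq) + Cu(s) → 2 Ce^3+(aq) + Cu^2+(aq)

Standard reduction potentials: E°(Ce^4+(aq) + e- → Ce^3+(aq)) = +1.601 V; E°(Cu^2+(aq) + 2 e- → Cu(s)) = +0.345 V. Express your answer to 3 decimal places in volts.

+1.256 V

Ce^4+(aq) gains electrons, so the Ce⁴⁺/Ce³⁺ couple is the cathode; the Cu²⁺/Cu couple is the anode.
E°cell = E°(cathode) − E°(anode) = +1.601 − (+0.345) = +1.256 V.
The positive value indicates the reaction is spontaneous as written.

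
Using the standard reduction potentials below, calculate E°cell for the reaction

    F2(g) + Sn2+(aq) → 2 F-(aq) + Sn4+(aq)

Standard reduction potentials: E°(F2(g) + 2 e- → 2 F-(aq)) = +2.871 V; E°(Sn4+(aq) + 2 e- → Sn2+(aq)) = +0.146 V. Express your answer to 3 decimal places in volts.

In the reaction as written, F2(g) is reduced (cathode) and Sn4+(aq) is produced by oxidation at the anode.
E°cell = E°(cathode) − E°(anode) = +2.871 − (+0.146) = +2.725 V.

+2.725 V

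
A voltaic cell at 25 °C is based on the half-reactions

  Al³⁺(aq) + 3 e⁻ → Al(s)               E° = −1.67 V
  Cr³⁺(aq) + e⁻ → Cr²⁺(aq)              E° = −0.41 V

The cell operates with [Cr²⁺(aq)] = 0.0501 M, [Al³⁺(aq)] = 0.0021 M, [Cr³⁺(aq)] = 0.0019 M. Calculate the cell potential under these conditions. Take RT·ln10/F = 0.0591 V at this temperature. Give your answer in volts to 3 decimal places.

+1.229 V

Cr³⁺/Cr²⁺ is reduced (cathode, E° = −0.41 V) and Al³⁺/Al is oxidized (anode).
The standard potential is −0.41 − (−1.67) = +1.26 V and the balanced reaction transfers n = 3 electrons.
The balanced reaction is 3 Cr³⁺(aq) + Al(s) → 3 Cr²⁺(aq) + Al³⁺(aq), so Q = ([Cr²⁺(aq)]^3·[Al³⁺(aq)]) / [Cr³⁺(aq)]^3 = 38.5 and log Q = 1.585.
E = E° − (0.0591/n)·log Q = +1.26 − (0.0591/3)(1.585) = +1.229 V.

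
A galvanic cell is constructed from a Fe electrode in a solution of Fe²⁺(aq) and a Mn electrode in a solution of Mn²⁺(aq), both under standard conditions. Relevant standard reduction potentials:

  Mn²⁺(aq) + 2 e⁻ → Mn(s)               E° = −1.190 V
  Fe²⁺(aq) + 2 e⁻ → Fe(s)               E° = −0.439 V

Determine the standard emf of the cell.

+0.751 V

The Fe²⁺/Fe couple has the higher E°, so Fe ion is reduced (cathode) and Mn is oxidized (anode).
E°cell = E°(cathode) − E°(anode) = −0.439 − (−1.190) = +0.751 V.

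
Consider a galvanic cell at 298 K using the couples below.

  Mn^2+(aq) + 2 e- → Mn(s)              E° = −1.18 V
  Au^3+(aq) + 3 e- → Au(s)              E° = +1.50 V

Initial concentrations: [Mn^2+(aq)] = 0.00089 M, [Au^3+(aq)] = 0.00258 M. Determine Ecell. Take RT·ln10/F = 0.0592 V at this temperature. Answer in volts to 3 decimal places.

+2.719 V

The Au³⁺/Au couple has the more positive E°, so it is the cathode; Mn²⁺/Mn is the anode.
E°cell = +1.50 − (−1.18) = +2.68 V, with n = 6 electrons transferred.
Balancing gives 2 Au^3+(aq) + 3 Mn(s) → 2 Au(s) + 3 Mn^2+(aq); hence Q = [Mn^2+(aq)]^3 / [Au^3+(aq)]^2 = 0.000106 (log Q = −3.975).
E = E° − (0.0592/n)·log Q = +2.68 − (0.0592/6)(−3.975) = +2.719 V.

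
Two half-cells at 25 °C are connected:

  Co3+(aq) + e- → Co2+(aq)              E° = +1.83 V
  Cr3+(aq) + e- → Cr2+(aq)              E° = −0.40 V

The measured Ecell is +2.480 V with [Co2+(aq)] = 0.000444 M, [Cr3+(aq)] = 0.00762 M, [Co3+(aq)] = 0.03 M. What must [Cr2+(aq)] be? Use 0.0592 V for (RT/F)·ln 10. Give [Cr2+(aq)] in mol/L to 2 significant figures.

1.9 M

Co³⁺/Co²⁺ is the cathode (higher E°); E°cell = +1.83 − (−0.40) = +2.23 V with n = 1.
Since E = E° − (0.0592/n)·log Q, log Q = n(E° − E)/0.0592 = −4.223.
Balancing electrons gives Co3+(aq) + Cr2+(aq) → Co2+(aq) + Cr3+(aq); thus Q = ([Co2+(aq)]·[Cr3+(aq)]) / ([Co3+(aq)]·[Cr2+(aq)]).
Substituting the known concentrations and solving, log [Cr2+(aq)] = 0.275 and [Cr2+(aq)] = 1.9 M.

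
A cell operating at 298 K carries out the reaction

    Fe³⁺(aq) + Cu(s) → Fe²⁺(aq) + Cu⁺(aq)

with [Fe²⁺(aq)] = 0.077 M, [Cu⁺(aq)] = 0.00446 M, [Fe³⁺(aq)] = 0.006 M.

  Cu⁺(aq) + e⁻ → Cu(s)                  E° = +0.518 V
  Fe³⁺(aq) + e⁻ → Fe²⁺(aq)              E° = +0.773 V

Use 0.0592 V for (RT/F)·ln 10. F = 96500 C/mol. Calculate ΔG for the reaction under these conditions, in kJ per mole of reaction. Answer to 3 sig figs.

−31.7 kJ/mol

The standard cell potential is +0.773 − (+0.518) = +0.255 V, with n = 1 electron in the balanced equation.
Q = ([Fe²⁺(aq)]·[Cu⁺(aq)]) / [Fe³⁺(aq)] = 0.0572, so log Q = −1.242 and E = +0.255 − (0.0592/1)(−1.242) = +0.3285 V.
Finally ΔG = −nFE = −(1)(96500 C/mol)(+0.3285 V) = −31.7 kJ/mol.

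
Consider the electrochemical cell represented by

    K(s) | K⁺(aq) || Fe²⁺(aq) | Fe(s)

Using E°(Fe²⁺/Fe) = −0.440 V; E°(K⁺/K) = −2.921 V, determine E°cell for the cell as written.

+2.481 V

By convention the left-hand electrode in cell notation is the anode (oxidation) and the right-hand electrode is the cathode (reduction).
E°cell = E°(right) − E°(left) = −0.440 − (−2.921) = +2.481 V.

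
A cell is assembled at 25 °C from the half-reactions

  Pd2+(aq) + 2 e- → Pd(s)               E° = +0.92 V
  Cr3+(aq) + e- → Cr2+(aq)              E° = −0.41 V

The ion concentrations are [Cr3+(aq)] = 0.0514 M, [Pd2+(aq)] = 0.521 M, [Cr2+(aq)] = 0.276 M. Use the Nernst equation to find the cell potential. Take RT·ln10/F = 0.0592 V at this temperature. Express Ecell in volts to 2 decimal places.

The Pd²⁺/Pd couple has the more positive E°, so it is the cathode; Cr³⁺/Cr²⁺ is the anode.
E°cell = E°cat − E°an = +0.92 − (−0.41) = +1.33 V; n = 2.
For the overall reaction Pd2+(aq) + 2 Cr2+(aq) → Pd(s) + 2 Cr3+(aq), Q = [Cr3+(aq)]^2 / ([Pd2+(aq)]·[Cr2+(aq)]^2) = 0.0666, giving log Q = −1.177.
By the Nernst equation, E = +1.33 − (0.0592/2)·(−1.177) = +1.36 V.

+1.36 V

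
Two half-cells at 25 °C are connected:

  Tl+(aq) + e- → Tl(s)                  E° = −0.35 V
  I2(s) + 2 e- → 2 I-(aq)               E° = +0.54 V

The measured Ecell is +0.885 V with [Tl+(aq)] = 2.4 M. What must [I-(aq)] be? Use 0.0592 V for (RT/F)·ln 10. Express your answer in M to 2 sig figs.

0.51 M

The I₂/I⁻ couple has the larger reduction potential, so it is the cathode: E°cell = +0.54 − (−0.35) = +0.89 V and n = 2.
Rearranging E = E° − (0.0592/n)·log Q gives log Q = 2(+0.89 − (+0.885))/0.0592 = 0.169.
For I2(s) + 2 Tl(s) → 2 I-(aq) + 2 Tl+(aq), the reaction quotient is Q = [I-(aq)]^2·[Tl+(aq)]^2.
Substituting the known concentrations and solving, log [I-(aq)] = −0.296 and [I-(aq)] = 0.51 M.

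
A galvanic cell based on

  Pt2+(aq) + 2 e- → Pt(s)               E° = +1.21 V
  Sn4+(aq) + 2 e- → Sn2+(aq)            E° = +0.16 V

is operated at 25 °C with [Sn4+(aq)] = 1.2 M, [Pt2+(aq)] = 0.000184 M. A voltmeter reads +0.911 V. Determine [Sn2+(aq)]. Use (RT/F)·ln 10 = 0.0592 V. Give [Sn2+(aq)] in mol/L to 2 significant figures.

Pt²⁺/Pt is the cathode (higher E°); E°cell = +1.21 − (+0.16) = +1.05 V with n = 2.
Rearranging E = E° − (0.0592/n)·log Q gives log Q = 2(+1.05 − (+0.911))/0.0592 = 4.696.
Balancing electrons gives Pt2+(aq) + Sn2+(aq) → Pt(s) + Sn4+(aq); thus Q = [Sn4+(aq)] / ([Pt2+(aq)]·[Sn2+(aq)]).
Isolating [Sn2+(aq)] in Q = 10^{4.696} yields log [Sn2+(aq)] = −0.882, i.e. 0.13 M.

0.13 M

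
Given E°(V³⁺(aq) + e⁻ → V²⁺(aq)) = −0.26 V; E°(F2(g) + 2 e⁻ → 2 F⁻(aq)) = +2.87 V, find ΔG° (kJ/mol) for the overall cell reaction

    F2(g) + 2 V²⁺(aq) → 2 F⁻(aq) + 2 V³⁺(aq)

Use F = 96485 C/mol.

−604 kJ/mol

In the reaction as written F2(g) is reduced, so the F₂/F⁻ couple is the cathode and V³⁺/V²⁺ is the anode.
E°cell = +2.87 − (−0.26) = +3.13 V; balancing electrons gives n = 2.
ΔG° = −nFE°cell = −(2)(96485)(+3.13) J/mol = −604 kJ/mol.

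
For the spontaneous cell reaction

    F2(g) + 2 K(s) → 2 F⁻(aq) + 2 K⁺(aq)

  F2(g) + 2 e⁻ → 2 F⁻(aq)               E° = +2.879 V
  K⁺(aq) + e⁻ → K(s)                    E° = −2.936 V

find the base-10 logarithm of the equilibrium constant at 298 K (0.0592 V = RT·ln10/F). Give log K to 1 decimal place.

log K = 196.5

The F₂/F⁻ couple is reduced (cathode); E°cell = +2.879 − (−2.936) = +5.815 V with n = 2.
At equilibrium E = 0, so log K = nE°cell / 0.0592 = (2)(+5.815) / 0.0592 = 196.5.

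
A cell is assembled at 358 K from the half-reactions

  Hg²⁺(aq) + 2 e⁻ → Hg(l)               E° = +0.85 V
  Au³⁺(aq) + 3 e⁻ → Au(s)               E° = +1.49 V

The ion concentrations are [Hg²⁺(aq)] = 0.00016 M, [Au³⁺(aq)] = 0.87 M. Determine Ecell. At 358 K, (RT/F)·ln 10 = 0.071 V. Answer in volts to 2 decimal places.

The Au³⁺/Au couple has the more positive E°, so it is the cathode; Hg²⁺/Hg is the anode.
E°cell = E°cat − E°an = +1.49 − (+0.85) = +0.64 V; n = 6.
Balancing gives 2 Au³⁺(aq) + 3 Hg(l) → 2 Au(s) + 3 Hg²⁺(aq); hence Q = [Hg²⁺(aq)]^3 / [Au³⁺(aq)]^2 = 5.41×10^−12 (log Q = −11.267).
Applying E = E° − (RT ln10/nF)·log Q gives +0.64 − (0.071/6)(−11.267) = +0.77 V.

+0.77 V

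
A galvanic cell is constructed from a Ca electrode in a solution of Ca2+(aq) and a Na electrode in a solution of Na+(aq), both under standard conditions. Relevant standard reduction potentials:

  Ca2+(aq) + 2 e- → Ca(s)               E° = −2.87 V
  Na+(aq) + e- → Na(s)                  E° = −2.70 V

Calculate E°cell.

+0.17 V

Of the two couples in this cell, the one with the more positive reduction potential is reduced at the cathode: here that is Na⁺/Na (−2.70 V); Ca²⁺/Ca (−2.87 V) is the anode.
E°cell = E°(cathode) − E°(anode) = −2.70 − (−2.87) = +0.17 V.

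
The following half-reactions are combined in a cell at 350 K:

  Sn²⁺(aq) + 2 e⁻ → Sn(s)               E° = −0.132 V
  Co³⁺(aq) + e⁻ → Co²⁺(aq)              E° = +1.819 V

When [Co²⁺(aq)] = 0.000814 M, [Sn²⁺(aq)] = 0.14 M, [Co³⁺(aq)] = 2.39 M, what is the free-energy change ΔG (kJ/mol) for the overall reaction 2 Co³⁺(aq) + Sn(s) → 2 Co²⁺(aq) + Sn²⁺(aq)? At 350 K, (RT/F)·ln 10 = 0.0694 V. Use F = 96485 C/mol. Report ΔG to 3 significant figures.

−429 kJ/mol

E°cell = +1.819 − (−0.132) = +1.951 V; the balanced reaction transfers n = 2 electrons.
Q = ([Co²⁺(aq)]^2·[Sn²⁺(aq)]) / [Co³⁺(aq)]^2 = 1.62×10^−8, so log Q = −7.789 and E = +1.951 − (0.0694/2)(−7.789) = +2.2213 V.
Then ΔG = −nFE = −2 × 96485 × +2.2213 J/mol = −429 kJ/mol.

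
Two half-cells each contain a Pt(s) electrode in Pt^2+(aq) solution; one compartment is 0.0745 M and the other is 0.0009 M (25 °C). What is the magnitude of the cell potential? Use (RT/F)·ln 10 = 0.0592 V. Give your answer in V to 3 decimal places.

For a concentration cell E°cell = 0, since both electrodes use the same couple.
The compartment with the higher Pt^2+(aq) concentration (0.0745 M) acts as the cathode; ions are reduced there and produced at the dilute (0.0009 M) anode.
With n = 2, Ecell = −(0.0592/2)·log([dilute]/[conc]) = −(0.0592/2)·log(0.0009/0.0745) = +0.057 V.

0.057 V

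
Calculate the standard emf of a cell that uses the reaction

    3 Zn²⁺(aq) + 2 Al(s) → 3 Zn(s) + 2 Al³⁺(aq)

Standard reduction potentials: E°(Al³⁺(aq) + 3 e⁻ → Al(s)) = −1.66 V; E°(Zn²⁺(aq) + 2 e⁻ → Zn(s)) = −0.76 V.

+0.90 V

In the reaction as written, Zn²⁺(aq) is reduced (cathode) and Al³⁺(aq) is produced by oxidation at the anode.
E°cell = E°(cathode) − E°(anode) = −0.76 − (−1.66) = +0.90 V.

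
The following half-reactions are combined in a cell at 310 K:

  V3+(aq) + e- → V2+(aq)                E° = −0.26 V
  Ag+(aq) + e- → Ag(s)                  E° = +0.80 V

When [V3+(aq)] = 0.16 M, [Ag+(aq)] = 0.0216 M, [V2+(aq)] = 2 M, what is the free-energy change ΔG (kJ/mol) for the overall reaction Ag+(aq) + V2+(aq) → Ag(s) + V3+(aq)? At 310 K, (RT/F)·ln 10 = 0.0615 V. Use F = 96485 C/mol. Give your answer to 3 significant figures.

The standard cell potential is +0.80 − (−0.26) = +1.06 V, with n = 1 electron in the balanced equation.
The reaction quotient is [V3+(aq)] / ([Ag+(aq)]·[V2+(aq)]) = 3.7; by Nernst, E = +1.06 − (0.0615/1)(0.569) = +1.0250 V.
Then ΔG = −nFE = −1 × 96485 × +1.0250 J/mol = −98.9 kJ/mol.

−98.9 kJ/mol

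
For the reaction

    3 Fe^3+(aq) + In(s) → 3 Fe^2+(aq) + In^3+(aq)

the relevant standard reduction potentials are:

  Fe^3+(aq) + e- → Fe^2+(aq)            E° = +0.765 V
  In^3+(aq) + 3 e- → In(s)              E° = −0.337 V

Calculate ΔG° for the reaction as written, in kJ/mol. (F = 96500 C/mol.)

−319 kJ/mol

In the reaction as written Fe^3+(aq) is reduced, so the Fe³⁺/Fe²⁺ couple is the cathode and In³⁺/In is the anode.
E°cell = +0.765 − (−0.337) = +1.102 V; balancing electrons gives n = 3.
ΔG° = −nFE°cell = −(3)(96500)(+1.102) J/mol = −319 kJ/mol.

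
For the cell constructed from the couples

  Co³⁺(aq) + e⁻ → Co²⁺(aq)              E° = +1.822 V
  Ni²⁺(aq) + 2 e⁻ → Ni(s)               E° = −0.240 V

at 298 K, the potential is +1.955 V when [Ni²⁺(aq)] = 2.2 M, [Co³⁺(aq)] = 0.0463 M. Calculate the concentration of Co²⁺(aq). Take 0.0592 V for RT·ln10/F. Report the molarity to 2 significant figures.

With Co³⁺/Co²⁺ at the cathode and Ni²⁺/Ni at the anode, E°cell = +1.822 − (−0.240) = +2.062 V (n = 2).
From the Nernst equation, log Q = n(E° − E)/0.0592 = 2·(+2.062 − (+1.955))/0.0592 = 3.615.
Balancing electrons gives 2 Co³⁺(aq) + Ni(s) → 2 Co²⁺(aq) + Ni²⁺(aq); thus Q = ([Co²⁺(aq)]^2·[Ni²⁺(aq)]) / [Co³⁺(aq)]^2.
Isolating [Co²⁺(aq)] in Q = 10^{3.615} yields log [Co²⁺(aq)] = 0.302, i.e. 2.0 M.

2.0 M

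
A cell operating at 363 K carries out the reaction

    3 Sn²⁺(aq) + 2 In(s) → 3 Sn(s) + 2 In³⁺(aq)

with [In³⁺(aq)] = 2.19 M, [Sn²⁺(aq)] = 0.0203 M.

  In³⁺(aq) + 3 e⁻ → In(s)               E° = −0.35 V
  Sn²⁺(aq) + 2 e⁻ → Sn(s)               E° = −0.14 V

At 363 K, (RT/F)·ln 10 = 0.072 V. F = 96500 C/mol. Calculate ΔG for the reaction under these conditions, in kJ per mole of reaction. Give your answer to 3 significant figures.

E°cell = −0.14 − (−0.35) = +0.21 V; the balanced reaction transfers n = 6 electrons.
Here Q = [In³⁺(aq)]^2 / [Sn²⁺(aq)]^3 = 5.73×10^5 (log Q = 5.758), giving E = +0.21 − (0.072/6)·(5.758) = +0.1409 V.
Finally ΔG = −nFE = −(6)(96500 C/mol)(+0.1409 V) = −81.6 kJ/mol.

−81.6 kJ/mol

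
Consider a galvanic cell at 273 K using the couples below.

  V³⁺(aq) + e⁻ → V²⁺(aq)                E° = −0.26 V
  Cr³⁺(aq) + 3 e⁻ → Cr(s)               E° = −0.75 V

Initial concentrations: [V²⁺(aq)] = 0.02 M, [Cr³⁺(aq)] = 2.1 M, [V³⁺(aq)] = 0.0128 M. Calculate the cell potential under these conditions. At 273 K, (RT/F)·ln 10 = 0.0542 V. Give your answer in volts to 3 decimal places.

+0.474 V

V³⁺/V²⁺ is reduced (cathode, E° = −0.26 V) and Cr³⁺/Cr is oxidized (anode).
E°cell = E°cat − E°an = −0.26 − (−0.75) = +0.49 V; n = 3.
For the overall reaction 3 V³⁺(aq) + Cr(s) → 3 V²⁺(aq) + Cr³⁺(aq), Q = ([V²⁺(aq)]^3·[Cr³⁺(aq)]) / [V³⁺(aq)]^3 = 8.01, giving log Q = 0.904.
E = E° − (0.0542/n)·log Q = +0.49 − (0.0542/3)(0.904) = +0.474 V.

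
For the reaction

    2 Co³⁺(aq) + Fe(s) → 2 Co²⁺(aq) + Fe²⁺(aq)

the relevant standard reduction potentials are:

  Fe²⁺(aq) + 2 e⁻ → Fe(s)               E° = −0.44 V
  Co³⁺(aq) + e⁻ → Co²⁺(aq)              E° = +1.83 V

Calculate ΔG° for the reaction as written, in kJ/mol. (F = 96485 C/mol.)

In the reaction as written Co³⁺(aq) is reduced, so the Co³⁺/Co²⁺ couple is the cathode and Fe²⁺/Fe is the anode.
E°cell = +1.83 − (−0.44) = +2.27 V; balancing electrons gives n = 2.
ΔG° = −nFE°cell = −(2)(96485)(+2.27) J/mol = −438 kJ/mol.

−438 kJ/mol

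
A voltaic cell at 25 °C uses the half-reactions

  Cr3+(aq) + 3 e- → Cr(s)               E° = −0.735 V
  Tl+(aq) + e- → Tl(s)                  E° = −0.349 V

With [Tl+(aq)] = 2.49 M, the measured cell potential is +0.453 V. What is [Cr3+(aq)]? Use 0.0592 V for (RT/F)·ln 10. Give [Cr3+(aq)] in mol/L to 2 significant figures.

0.0062 M

The Tl⁺/Tl couple has the larger reduction potential, so it is the cathode: E°cell = −0.349 − (−0.735) = +0.386 V and n = 3.
Since E = E° − (0.0592/n)·log Q, log Q = n(E° − E)/0.0592 = −3.395.
For 3 Tl+(aq) + Cr(s) → 3 Tl(s) + Cr3+(aq), the reaction quotient is Q = [Cr3+(aq)] / [Tl+(aq)]^3.
Substituting the known concentrations and solving, log [Cr3+(aq)] = −2.206 and [Cr3+(aq)] = 0.0062 M.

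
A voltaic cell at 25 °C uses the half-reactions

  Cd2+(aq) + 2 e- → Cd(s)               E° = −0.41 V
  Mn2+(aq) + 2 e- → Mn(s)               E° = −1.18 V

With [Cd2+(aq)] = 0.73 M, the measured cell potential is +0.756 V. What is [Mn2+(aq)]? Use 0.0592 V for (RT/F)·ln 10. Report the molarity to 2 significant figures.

Cd²⁺/Cd is the cathode (higher E°); E°cell = −0.41 − (−1.18) = +0.77 V with n = 2.
Rearranging E = E° − (0.0592/n)·log Q gives log Q = 2(+0.77 − (+0.756))/0.0592 = 0.473.
Balancing electrons gives Cd2+(aq) + Mn(s) → Cd(s) + Mn2+(aq); thus Q = [Mn2+(aq)] / [Cd2+(aq)].
Solving for the unknown gives log [Mn2+(aq)] = 0.336, so [Mn2+(aq)] ≈ 2.2 M.

2.2 M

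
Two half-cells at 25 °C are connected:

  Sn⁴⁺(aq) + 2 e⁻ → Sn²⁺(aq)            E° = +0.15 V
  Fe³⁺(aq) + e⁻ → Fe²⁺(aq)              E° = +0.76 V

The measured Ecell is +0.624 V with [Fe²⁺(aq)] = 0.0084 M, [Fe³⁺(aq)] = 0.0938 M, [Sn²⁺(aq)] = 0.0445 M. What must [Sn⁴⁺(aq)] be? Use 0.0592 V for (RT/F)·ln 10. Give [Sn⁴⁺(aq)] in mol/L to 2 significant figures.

Fe³⁺/Fe²⁺ is the cathode (higher E°); E°cell = +0.76 − (+0.15) = +0.61 V with n = 2.
Rearranging E = E° − (0.0592/n)·log Q gives log Q = 2(+0.61 − (+0.624))/0.0592 = −0.473.
Balancing electrons gives 2 Fe³⁺(aq) + Sn²⁺(aq) → 2 Fe²⁺(aq) + Sn⁴⁺(aq); thus Q = ([Fe²⁺(aq)]^2·[Sn⁴⁺(aq)]) / ([Fe³⁺(aq)]^2·[Sn²⁺(aq)]).
Substituting the known concentrations and solving, log [Sn⁴⁺(aq)] = 0.271 and [Sn⁴⁺(aq)] = 1.9 M.

1.9 M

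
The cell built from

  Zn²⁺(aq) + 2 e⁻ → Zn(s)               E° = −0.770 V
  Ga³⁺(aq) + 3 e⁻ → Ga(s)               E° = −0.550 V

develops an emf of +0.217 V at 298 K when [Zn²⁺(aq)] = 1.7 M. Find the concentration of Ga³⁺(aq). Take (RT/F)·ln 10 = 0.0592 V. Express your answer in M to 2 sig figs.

1.6 M

The Ga³⁺/Ga couple has the larger reduction potential, so it is the cathode: E°cell = −0.550 − (−0.770) = +0.220 V and n = 6.
Rearranging E = E° − (0.0592/n)·log Q gives log Q = 6(+0.220 − (+0.217))/0.0592 = 0.304.
The balanced reaction is 2 Ga³⁺(aq) + 3 Zn(s) → 2 Ga(s) + 3 Zn²⁺(aq), so Q = [Zn²⁺(aq)]^3 / [Ga³⁺(aq)]^2.
Solving for the unknown gives log [Ga³⁺(aq)] = 0.194, so [Ga³⁺(aq)] ≈ 1.6 M.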